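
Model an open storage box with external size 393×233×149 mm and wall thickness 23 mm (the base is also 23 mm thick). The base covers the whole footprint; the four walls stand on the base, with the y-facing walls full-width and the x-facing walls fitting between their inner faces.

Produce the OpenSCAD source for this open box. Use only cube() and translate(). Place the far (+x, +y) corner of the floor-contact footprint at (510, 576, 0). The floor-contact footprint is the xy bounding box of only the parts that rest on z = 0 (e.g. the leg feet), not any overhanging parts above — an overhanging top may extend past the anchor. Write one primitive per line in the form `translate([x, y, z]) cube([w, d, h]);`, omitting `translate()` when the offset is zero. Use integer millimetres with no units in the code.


translate([117, 343, 0]) cube([393, 233, 23]);
translate([117, 343, 23]) cube([393, 23, 126]);
translate([117, 553, 23]) cube([393, 23, 126]);
translate([117, 366, 23]) cube([23, 187, 126]);
translate([487, 366, 23]) cube([23, 187, 126]);


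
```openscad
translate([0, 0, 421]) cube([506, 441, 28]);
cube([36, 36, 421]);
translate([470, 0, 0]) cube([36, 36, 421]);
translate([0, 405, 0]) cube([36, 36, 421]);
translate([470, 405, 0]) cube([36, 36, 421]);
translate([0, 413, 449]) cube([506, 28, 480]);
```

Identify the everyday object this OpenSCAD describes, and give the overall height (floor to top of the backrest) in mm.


A chair. The overall height is 929 mm.

A slab on four corner posts with a tall panel at the back — a chair. The seat slab sits at z = 421 with thickness 28, and the 480 mm backrest starts at the seat top, so the overall height is 421 + 28 + 480 = 929 mm.


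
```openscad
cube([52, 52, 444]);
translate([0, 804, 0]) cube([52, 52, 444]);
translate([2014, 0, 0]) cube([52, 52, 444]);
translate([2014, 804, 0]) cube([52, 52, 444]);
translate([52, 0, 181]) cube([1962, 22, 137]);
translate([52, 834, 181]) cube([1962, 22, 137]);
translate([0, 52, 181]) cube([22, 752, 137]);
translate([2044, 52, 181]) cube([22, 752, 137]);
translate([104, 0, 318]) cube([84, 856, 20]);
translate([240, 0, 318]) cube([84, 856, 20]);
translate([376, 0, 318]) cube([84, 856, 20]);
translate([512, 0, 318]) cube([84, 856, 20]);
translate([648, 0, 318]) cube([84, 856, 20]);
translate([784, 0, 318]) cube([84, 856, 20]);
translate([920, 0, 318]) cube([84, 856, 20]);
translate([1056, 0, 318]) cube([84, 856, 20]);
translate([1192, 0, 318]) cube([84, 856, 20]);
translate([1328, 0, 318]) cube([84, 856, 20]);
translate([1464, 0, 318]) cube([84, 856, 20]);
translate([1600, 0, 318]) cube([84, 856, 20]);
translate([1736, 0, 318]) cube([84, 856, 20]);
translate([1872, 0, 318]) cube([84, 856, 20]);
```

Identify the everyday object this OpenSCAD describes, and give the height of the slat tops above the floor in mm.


A bed frame. The slat-top height is 338 mm.

Four posts, four rails, and a row of slats — a bed frame. Slats sit on the rails at z = 181 + 137 = 318; with slat thickness 20, the top is 338 mm.


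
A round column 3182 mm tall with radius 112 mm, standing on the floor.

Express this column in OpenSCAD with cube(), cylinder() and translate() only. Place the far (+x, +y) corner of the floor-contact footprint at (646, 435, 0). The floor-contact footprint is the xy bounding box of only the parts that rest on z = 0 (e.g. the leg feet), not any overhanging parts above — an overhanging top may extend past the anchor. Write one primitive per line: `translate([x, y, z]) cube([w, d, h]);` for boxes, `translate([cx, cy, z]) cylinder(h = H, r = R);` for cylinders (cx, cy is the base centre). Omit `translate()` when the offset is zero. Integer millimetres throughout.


translate([534, 323, 0]) cylinder(h = 3182, r = 112);


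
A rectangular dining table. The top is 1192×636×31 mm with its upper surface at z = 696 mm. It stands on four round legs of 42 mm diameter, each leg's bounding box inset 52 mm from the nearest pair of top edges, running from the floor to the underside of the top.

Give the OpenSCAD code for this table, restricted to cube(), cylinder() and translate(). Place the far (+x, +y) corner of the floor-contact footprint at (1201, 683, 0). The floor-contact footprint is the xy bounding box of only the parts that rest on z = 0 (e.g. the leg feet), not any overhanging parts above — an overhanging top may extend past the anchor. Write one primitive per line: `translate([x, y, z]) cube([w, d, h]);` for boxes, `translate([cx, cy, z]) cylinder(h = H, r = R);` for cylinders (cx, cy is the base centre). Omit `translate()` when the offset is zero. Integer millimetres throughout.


translate([61, 99, 665]) cube([1192, 636, 31]);
translate([134, 172, 0]) cylinder(h = 665, r = 21);
translate([1180, 172, 0]) cylinder(h = 665, r = 21);
translate([134, 662, 0]) cylinder(h = 665, r = 21);
translate([1180, 662, 0]) cylinder(h = 665, r = 21);


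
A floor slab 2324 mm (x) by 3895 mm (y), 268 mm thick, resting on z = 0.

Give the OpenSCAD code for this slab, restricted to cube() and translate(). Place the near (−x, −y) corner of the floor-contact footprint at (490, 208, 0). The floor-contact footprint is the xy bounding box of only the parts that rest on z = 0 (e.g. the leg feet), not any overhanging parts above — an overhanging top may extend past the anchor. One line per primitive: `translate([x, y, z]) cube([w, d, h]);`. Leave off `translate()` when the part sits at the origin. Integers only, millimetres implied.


translate([490, 208, 0]) cube([2324, 3895, 268]);


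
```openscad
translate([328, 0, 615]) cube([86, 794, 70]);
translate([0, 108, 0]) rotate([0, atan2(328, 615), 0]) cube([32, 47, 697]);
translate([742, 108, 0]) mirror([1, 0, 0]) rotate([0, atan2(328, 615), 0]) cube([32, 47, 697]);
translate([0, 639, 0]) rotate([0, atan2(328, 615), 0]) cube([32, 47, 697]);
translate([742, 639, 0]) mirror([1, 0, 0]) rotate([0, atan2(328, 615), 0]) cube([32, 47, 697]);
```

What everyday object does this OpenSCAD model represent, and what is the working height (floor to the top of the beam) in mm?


A sawhorse. The overall height is 685 mm.

A beam across two mirrored pairs of raked legs — a sawhorse. The beam's underside is at z = 615 (matching the legs' vertical rise in atan2(328, 615)) and the beam is 70 mm tall, so its top is at 615 + 70 = 685 mm. The raked legs top out at the beam's underside, so that is the highest point.


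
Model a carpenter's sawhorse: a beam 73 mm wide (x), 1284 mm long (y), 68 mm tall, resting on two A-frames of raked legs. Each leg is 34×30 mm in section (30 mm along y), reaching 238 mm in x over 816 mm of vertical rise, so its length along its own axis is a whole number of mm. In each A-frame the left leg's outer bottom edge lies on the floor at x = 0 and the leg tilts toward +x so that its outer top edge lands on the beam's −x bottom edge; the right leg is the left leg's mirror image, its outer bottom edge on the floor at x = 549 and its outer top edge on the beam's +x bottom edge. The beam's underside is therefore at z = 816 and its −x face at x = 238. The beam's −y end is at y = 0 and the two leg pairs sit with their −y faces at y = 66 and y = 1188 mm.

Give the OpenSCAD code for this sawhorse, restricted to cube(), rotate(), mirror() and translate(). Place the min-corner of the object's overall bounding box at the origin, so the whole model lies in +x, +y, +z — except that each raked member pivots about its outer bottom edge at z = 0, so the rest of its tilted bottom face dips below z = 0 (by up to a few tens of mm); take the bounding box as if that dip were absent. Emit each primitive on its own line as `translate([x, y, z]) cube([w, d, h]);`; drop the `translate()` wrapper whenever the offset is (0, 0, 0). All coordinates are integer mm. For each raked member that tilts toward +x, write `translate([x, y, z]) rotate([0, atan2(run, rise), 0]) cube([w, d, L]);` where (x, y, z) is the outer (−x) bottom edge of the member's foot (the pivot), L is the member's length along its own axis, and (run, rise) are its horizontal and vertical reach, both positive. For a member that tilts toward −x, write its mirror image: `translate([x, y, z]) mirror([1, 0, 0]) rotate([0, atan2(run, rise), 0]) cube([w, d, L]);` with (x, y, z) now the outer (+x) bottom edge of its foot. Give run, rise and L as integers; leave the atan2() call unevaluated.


translate([238, 0, 816]) cube([73, 1284, 68]);
translate([0, 66, 0]) rotate([0, atan2(238, 816), 0]) cube([34, 30, 850]);
translate([549, 66, 0]) mirror([1, 0, 0]) rotate([0, atan2(238, 816), 0]) cube([34, 30, 850]);
translate([0, 1188, 0]) rotate([0, atan2(238, 816), 0]) cube([34, 30, 850]);
translate([549, 1188, 0]) mirror([1, 0, 0]) rotate([0, atan2(238, 816), 0]) cube([34, 30, 850]);


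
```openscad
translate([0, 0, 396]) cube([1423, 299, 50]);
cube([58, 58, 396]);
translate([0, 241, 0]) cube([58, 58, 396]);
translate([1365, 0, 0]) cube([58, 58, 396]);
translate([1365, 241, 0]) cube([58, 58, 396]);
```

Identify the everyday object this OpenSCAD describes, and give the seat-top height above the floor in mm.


A bench. The seat-top height is 446 mm.

A long slab on four corner posts — a bench. The slab sits at z = 396 with thickness 50, so the top is 396 + 50 = 446 mm.


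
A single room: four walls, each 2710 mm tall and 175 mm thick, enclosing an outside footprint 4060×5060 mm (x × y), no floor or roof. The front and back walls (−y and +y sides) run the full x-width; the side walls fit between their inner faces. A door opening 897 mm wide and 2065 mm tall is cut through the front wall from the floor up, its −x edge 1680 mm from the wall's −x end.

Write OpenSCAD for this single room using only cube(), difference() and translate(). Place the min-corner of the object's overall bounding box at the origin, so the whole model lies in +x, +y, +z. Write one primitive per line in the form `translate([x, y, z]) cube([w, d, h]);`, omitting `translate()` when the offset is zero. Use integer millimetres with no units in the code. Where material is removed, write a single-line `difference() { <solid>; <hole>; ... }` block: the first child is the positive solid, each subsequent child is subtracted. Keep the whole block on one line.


difference() { cube([4060, 175, 2710]); translate([1680, 0, 0]) cube([897, 175, 2065]); }
translate([0, 4885, 0]) cube([4060, 175, 2710]);
translate([0, 175, 0]) cube([175, 4710, 2710]);
translate([3885, 175, 0]) cube([175, 4710, 2710]);


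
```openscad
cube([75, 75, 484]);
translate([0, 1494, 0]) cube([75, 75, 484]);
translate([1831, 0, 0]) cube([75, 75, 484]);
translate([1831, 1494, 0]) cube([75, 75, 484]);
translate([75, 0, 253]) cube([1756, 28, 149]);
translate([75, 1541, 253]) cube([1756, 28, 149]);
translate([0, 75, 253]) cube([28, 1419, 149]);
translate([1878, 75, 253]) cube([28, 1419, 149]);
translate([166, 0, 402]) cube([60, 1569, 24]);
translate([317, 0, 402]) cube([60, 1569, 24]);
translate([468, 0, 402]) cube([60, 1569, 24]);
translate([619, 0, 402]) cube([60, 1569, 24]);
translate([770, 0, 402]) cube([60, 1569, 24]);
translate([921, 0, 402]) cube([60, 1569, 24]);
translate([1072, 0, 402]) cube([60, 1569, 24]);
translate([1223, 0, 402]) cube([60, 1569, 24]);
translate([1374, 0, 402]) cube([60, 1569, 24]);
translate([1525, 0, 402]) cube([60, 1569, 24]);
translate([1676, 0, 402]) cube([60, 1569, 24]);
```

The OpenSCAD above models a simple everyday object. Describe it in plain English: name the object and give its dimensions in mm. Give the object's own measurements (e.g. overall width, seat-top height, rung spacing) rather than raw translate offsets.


A bed frame 1906 mm long (x) by 1569 mm wide (y). Four 75×75 mm corner posts, 484 mm tall, at the corners of the footprint. Four rails of 28 mm thickness and 149 mm height run between adjacent posts with their undersides at z = 253 mm, their outer faces flush with the outside of the frame (the two x-running rails run between the posts' inner faces; the two y-running rails run between the posts' inner faces). 11 slats, each 60 mm wide (x) and 24 mm thick, lie across the top of the two x-running rails, running the full 1569 mm width of the frame in y; along x they sit between the end posts with a 91 mm gap after the −x posts and between neighbouring slats, leaving 95 mm before the +x posts.


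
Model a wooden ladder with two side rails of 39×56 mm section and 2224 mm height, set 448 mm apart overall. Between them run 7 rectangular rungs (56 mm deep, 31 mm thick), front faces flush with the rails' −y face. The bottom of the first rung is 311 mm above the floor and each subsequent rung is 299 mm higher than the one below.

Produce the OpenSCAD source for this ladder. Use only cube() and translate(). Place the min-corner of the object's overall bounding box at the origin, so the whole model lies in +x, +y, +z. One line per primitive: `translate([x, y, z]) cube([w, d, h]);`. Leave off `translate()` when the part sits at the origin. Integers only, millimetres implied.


cube([39, 56, 2224]);
translate([409, 0, 0]) cube([39, 56, 2224]);
translate([39, 0, 311]) cube([370, 56, 31]);
translate([39, 0, 610]) cube([370, 56, 31]);
translate([39, 0, 909]) cube([370, 56, 31]);
translate([39, 0, 1208]) cube([370, 56, 31]);
translate([39, 0, 1507]) cube([370, 56, 31]);
translate([39, 0, 1806]) cube([370, 56, 31]);
translate([39, 0, 2105]) cube([370, 56, 31]);


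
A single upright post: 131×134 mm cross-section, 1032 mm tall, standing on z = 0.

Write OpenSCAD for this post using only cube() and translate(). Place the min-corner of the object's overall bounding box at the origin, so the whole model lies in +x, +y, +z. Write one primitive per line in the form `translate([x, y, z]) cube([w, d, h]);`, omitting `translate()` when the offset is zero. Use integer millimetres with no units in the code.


cube([131, 134, 1032]);


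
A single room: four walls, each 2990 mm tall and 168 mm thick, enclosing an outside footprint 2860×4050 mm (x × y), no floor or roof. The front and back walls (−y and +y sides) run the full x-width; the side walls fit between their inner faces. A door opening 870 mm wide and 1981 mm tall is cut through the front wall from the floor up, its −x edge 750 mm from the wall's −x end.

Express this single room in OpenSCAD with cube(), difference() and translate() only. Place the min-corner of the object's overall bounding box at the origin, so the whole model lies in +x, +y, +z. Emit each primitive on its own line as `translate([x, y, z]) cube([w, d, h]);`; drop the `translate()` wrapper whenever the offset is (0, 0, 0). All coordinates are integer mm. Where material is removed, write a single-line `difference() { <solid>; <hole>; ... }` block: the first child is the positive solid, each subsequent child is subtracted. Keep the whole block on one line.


difference() { cube([2860, 168, 2990]); translate([750, 0, 0]) cube([870, 168, 1981]); }
translate([0, 3882, 0]) cube([2860, 168, 2990]);
translate([0, 168, 0]) cube([168, 3714, 2990]);
translate([2692, 168, 0]) cube([168, 3714, 2990]);


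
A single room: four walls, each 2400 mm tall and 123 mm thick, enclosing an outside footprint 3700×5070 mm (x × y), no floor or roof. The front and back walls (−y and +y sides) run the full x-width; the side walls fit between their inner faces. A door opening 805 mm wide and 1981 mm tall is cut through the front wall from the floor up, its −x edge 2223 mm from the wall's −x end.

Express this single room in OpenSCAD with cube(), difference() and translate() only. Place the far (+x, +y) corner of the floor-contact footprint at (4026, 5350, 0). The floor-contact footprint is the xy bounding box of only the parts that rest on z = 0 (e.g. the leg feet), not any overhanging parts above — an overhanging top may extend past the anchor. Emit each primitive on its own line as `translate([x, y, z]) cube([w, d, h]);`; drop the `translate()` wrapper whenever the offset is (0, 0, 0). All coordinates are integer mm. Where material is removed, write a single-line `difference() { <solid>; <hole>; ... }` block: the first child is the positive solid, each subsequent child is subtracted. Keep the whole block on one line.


difference() { translate([326, 280, 0]) cube([3700, 123, 2400]); translate([2549, 280, 0]) cube([805, 123, 1981]); }
translate([326, 5227, 0]) cube([3700, 123, 2400]);
translate([326, 403, 0]) cube([123, 4824, 2400]);
translate([3903, 403, 0]) cube([123, 4824, 2400]);


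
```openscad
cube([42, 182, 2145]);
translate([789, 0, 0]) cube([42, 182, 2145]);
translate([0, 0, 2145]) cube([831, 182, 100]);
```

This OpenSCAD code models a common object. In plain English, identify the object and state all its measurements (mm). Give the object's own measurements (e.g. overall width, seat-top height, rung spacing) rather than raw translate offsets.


A door frame. The clear opening is 747 mm wide and 2145 mm high. Two 42 mm wide jambs, 182 mm deep, stand either side of the opening from the floor to the top of the opening. A 100 mm thick head sits across the top of both jambs, spanning the full outside width of the frame.


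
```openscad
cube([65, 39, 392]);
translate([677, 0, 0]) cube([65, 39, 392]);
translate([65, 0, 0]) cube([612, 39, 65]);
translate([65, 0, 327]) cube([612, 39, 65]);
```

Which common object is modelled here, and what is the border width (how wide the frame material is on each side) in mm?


A picture frame. The border width is 65 mm.

Four thin pieces enclosing a rectangular opening — a picture frame. The two full-height stiles are 392 mm tall; the top rail sits at z = 327 and is 65 mm tall, so the border above the opening is 392 − 327 = 65 mm, matching the stile x-width.


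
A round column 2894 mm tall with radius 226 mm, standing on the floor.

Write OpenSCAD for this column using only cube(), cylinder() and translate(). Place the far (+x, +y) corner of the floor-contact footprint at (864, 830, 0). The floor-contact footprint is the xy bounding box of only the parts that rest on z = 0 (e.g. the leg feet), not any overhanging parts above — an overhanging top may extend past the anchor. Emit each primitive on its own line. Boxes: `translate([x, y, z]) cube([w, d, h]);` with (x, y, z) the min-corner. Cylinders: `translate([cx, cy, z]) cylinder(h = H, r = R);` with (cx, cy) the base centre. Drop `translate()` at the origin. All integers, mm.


translate([638, 604, 0]) cylinder(h = 2894, r = 226);


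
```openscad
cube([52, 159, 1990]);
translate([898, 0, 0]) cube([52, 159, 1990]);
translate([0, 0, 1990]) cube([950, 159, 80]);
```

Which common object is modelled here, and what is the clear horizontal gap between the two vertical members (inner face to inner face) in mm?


A door frame. The clear opening width is 846 mm.

Two 1990 mm tall posts with a header on top — a door frame. The left jamb is 52 mm wide at x = 0; the right jamb starts at x = 898. The clear opening is 898 − 52 = 846 mm.


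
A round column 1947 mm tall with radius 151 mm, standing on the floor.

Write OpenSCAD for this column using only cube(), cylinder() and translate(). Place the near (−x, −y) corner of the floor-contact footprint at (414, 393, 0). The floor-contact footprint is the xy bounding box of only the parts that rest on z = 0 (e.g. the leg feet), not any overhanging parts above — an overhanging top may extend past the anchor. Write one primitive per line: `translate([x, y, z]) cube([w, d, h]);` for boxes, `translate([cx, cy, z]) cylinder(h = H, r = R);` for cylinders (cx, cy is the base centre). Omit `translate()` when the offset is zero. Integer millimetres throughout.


translate([565, 544, 0]) cylinder(h = 1947, r = 151);


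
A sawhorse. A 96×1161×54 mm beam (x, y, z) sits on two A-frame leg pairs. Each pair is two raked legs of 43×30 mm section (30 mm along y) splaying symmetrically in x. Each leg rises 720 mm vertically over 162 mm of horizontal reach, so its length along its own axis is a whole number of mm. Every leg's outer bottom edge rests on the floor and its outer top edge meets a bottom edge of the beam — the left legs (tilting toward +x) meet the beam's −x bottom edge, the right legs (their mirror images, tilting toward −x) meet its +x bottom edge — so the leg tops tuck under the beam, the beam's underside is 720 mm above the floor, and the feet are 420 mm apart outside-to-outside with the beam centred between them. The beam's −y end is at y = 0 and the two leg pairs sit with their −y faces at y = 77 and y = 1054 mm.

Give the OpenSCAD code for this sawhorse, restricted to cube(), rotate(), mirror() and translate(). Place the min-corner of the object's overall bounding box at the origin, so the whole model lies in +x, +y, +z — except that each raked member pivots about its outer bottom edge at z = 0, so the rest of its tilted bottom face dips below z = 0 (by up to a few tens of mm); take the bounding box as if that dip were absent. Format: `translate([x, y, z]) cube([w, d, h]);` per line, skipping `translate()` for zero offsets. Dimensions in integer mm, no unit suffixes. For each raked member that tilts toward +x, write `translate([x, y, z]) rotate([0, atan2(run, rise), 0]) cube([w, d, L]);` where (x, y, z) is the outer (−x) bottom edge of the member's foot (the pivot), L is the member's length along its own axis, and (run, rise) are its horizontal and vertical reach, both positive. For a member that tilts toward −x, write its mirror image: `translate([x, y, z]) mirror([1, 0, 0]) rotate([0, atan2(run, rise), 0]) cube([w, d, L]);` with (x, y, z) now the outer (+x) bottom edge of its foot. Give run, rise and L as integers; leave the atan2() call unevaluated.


translate([162, 0, 720]) cube([96, 1161, 54]);
translate([0, 77, 0]) rotate([0, atan2(162, 720), 0]) cube([43, 30, 738]);
translate([420, 77, 0]) mirror([1, 0, 0]) rotate([0, atan2(162, 720), 0]) cube([43, 30, 738]);
translate([0, 1054, 0]) rotate([0, atan2(162, 720), 0]) cube([43, 30, 738]);
translate([420, 1054, 0]) mirror([1, 0, 0]) rotate([0, atan2(162, 720), 0]) cube([43, 30, 738]);


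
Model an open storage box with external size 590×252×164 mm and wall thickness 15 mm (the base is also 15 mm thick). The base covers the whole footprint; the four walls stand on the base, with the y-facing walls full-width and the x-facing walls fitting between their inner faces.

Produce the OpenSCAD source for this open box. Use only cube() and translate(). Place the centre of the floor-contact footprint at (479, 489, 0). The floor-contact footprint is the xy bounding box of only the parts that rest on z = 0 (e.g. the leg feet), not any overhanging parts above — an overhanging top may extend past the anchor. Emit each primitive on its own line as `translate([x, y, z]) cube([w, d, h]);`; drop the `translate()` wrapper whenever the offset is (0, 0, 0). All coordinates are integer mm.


translate([184, 363, 0]) cube([590, 252, 15]);
translate([184, 363, 15]) cube([590, 15, 149]);
translate([184, 600, 15]) cube([590, 15, 149]);
translate([184, 378, 15]) cube([15, 222, 149]);
translate([759, 378, 15]) cube([15, 222, 149]);


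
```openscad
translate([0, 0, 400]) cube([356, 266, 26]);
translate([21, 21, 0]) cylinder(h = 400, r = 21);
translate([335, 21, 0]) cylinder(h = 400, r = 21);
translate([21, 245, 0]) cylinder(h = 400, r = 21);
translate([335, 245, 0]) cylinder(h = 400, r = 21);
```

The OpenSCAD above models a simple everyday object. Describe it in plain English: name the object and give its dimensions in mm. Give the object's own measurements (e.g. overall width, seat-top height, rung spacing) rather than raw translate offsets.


A simple wooden stool: a rectangular seat 356 mm (x) by 266 mm (y), 26 mm thick, top face at z = 426 mm, on four round legs, each 42 mm in diameter. The legs rest on z = 0, each leg's axis is inset half a diameter from the nearest pair of seat edges (so the leg's bounding box is flush with the corner).


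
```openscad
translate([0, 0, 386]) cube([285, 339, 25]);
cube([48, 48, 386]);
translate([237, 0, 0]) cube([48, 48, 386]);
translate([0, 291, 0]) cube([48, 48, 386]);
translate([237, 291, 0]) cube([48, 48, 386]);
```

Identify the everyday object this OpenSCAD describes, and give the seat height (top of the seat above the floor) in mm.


A stool. The seat height is 411 mm.

A 285×339×25 slab at z = 386 on four corner posts — a stool. The seat top is 386 + 25 = 411 mm.


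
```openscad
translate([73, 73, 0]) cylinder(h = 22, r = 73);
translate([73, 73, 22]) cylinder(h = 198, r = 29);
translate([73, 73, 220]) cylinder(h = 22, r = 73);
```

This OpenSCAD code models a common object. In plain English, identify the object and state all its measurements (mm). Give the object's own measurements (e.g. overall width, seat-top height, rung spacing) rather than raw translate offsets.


A spool: two coaxial disc flanges of radius 73 mm and thickness 22 mm, joined by a core cylinder of radius 29 mm and height 198 mm. The lower flange rests on z = 0 and the three cylinders share a vertical axis.


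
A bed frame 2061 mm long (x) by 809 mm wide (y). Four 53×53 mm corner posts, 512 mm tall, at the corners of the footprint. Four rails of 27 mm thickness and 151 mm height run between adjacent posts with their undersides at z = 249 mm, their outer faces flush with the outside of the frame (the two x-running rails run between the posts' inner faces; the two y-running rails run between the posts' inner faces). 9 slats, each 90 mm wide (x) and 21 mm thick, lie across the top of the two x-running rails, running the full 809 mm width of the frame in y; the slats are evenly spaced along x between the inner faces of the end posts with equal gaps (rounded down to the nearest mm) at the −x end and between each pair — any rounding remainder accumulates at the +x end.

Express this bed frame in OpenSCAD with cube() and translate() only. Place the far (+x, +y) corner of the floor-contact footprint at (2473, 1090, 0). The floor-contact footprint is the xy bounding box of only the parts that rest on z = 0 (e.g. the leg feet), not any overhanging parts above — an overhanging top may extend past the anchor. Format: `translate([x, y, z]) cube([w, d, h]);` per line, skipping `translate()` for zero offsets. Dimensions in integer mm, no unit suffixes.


translate([412, 281, 0]) cube([53, 53, 512]);
translate([412, 1037, 0]) cube([53, 53, 512]);
translate([2420, 281, 0]) cube([53, 53, 512]);
translate([2420, 1037, 0]) cube([53, 53, 512]);
translate([465, 281, 249]) cube([1955, 27, 151]);
translate([465, 1063, 249]) cube([1955, 27, 151]);
translate([412, 334, 249]) cube([27, 703, 151]);
translate([2446, 334, 249]) cube([27, 703, 151]);
translate([579, 281, 400]) cube([90, 809, 21]);
translate([783, 281, 400]) cube([90, 809, 21]);
translate([987, 281, 400]) cube([90, 809, 21]);
translate([1191, 281, 400]) cube([90, 809, 21]);
translate([1395, 281, 400]) cube([90, 809, 21]);
translate([1599, 281, 400]) cube([90, 809, 21]);
translate([1803, 281, 400]) cube([90, 809, 21]);
translate([2007, 281, 400]) cube([90, 809, 21]);
translate([2211, 281, 400]) cube([90, 809, 21]);


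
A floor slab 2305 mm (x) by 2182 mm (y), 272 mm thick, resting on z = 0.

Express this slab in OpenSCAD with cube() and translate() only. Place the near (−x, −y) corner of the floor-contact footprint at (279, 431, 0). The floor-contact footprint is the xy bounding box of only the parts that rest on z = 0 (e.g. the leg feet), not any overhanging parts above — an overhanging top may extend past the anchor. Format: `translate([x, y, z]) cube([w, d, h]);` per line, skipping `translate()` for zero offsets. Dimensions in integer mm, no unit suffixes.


translate([279, 431, 0]) cube([2305, 2182, 272]);


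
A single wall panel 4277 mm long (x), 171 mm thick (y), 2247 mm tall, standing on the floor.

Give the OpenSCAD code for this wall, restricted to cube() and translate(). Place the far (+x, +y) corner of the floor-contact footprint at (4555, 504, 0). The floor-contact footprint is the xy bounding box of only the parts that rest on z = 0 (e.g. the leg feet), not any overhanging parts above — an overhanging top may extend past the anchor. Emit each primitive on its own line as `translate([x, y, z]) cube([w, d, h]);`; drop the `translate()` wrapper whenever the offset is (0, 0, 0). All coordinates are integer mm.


translate([278, 333, 0]) cube([4277, 171, 2247]);


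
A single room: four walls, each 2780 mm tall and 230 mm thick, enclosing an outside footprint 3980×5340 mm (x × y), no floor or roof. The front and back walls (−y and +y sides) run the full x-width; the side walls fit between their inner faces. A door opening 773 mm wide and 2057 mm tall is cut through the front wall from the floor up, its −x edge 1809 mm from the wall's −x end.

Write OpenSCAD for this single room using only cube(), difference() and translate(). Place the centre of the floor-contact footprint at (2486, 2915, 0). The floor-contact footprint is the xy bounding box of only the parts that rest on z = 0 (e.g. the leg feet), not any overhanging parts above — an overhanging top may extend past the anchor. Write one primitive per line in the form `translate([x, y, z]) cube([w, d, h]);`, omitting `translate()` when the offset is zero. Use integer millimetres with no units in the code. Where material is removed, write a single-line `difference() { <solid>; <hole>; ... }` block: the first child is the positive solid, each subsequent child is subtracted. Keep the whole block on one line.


difference() { translate([496, 245, 0]) cube([3980, 230, 2780]); translate([2305, 245, 0]) cube([773, 230, 2057]); }
translate([496, 5355, 0]) cube([3980, 230, 2780]);
translate([496, 475, 0]) cube([230, 4880, 2780]);
translate([4246, 475, 0]) cube([230, 4880, 2780]);


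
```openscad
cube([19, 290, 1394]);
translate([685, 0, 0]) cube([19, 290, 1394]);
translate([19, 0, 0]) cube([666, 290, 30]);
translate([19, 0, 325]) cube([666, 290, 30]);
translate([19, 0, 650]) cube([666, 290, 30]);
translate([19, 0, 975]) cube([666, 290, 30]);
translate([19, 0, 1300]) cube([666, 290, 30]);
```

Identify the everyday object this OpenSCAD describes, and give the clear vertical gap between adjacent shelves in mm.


A bookshelf. The clear shelf gap is 295 mm.

Two tall side panels with 5 horizontal boards between them — a bookshelf. The first two shelf undersides are at z = 0 and z = 325; with shelf thickness 30, the clear gap is 325 − 0 − 30 = 295 mm.


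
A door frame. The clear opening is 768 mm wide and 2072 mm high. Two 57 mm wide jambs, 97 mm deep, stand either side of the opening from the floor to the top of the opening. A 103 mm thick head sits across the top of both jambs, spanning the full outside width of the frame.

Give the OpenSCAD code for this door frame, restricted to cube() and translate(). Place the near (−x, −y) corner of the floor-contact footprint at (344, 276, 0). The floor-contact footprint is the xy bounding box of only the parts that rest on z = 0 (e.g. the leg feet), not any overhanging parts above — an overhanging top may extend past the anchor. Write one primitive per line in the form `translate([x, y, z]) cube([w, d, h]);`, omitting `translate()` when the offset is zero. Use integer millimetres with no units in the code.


translate([344, 276, 0]) cube([57, 97, 2072]);
translate([1169, 276, 0]) cube([57, 97, 2072]);
translate([344, 276, 2072]) cube([882, 97, 103]);


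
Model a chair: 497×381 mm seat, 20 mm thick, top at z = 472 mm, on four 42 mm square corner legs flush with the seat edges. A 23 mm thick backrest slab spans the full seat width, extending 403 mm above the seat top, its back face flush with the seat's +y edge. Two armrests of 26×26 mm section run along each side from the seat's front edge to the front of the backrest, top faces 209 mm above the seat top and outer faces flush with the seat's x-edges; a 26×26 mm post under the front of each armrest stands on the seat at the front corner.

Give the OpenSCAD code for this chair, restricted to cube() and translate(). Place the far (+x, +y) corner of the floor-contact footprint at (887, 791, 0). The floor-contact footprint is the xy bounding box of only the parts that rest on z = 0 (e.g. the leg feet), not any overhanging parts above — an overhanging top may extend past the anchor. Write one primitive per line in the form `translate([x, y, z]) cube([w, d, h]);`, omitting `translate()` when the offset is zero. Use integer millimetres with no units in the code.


translate([390, 410, 452]) cube([497, 381, 20]);
translate([390, 410, 0]) cube([42, 42, 452]);
translate([845, 410, 0]) cube([42, 42, 452]);
translate([390, 749, 0]) cube([42, 42, 452]);
translate([845, 749, 0]) cube([42, 42, 452]);
translate([390, 768, 472]) cube([497, 23, 403]);
translate([390, 410, 655]) cube([26, 358, 26]);
translate([861, 410, 655]) cube([26, 358, 26]);
translate([390, 410, 472]) cube([26, 26, 183]);
translate([861, 410, 472]) cube([26, 26, 183]);


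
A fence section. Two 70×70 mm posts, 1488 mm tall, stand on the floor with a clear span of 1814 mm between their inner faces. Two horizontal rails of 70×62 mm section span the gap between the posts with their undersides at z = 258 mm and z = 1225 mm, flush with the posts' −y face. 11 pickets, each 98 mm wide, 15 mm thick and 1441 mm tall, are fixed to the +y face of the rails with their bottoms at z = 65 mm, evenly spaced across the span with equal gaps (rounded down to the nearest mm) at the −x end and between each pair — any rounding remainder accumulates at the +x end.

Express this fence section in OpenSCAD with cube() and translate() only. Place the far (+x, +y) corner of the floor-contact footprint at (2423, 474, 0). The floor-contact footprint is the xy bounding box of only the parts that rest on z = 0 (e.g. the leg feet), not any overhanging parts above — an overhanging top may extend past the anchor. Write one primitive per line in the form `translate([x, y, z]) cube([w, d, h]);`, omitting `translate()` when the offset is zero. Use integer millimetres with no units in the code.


translate([469, 404, 0]) cube([70, 70, 1488]);
translate([2353, 404, 0]) cube([70, 70, 1488]);
translate([539, 404, 258]) cube([1814, 70, 62]);
translate([539, 404, 1225]) cube([1814, 70, 62]);
translate([600, 474, 65]) cube([98, 15, 1441]);
translate([759, 474, 65]) cube([98, 15, 1441]);
translate([918, 474, 65]) cube([98, 15, 1441]);
translate([1077, 474, 65]) cube([98, 15, 1441]);
translate([1236, 474, 65]) cube([98, 15, 1441]);
translate([1395, 474, 65]) cube([98, 15, 1441]);
translate([1554, 474, 65]) cube([98, 15, 1441]);
translate([1713, 474, 65]) cube([98, 15, 1441]);
translate([1872, 474, 65]) cube([98, 15, 1441]);
translate([2031, 474, 65]) cube([98, 15, 1441]);
translate([2190, 474, 65]) cube([98, 15, 1441]);


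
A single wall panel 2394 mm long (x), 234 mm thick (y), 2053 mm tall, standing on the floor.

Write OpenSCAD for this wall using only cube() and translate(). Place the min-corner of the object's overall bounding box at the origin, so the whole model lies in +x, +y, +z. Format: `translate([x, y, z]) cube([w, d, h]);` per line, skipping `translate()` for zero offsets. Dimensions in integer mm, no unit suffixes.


cube([2394, 234, 2053]);


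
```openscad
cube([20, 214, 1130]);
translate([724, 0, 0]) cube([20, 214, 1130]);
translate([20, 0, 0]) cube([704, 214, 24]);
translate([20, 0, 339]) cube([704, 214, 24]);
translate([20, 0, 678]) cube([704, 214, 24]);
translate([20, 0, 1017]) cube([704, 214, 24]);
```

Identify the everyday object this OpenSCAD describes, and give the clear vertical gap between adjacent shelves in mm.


A bookshelf. The clear shelf gap is 315 mm.

Two tall side panels with 4 horizontal boards between them — a bookshelf. The first two shelf undersides are at z = 0 and z = 339; with shelf thickness 24, the clear gap is 339 − 0 − 24 = 315 mm.


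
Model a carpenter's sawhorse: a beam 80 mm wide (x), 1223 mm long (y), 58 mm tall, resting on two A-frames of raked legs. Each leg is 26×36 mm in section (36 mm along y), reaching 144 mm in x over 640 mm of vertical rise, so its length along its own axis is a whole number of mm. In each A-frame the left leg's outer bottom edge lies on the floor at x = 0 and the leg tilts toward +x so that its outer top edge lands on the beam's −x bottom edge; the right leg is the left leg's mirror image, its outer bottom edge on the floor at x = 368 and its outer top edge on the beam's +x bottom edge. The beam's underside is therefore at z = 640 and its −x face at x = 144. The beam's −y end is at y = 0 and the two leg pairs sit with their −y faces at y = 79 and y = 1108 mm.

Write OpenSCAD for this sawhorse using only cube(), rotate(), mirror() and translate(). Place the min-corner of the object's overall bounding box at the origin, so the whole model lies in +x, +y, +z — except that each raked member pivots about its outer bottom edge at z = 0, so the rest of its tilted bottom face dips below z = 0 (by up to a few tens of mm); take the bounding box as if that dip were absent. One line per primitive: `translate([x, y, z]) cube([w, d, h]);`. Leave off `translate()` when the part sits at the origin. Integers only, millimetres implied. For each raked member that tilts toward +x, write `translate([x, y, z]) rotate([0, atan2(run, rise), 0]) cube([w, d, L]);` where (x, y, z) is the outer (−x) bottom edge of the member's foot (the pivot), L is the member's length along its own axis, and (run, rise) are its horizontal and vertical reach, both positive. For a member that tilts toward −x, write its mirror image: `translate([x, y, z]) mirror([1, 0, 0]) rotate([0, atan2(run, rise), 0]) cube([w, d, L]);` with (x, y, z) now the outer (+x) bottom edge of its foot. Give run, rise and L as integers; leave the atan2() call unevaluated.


translate([144, 0, 640]) cube([80, 1223, 58]);
translate([0, 79, 0]) rotate([0, atan2(144, 640), 0]) cube([26, 36, 656]);
translate([368, 79, 0]) mirror([1, 0, 0]) rotate([0, atan2(144, 640), 0]) cube([26, 36, 656]);
translate([0, 1108, 0]) rotate([0, atan2(144, 640), 0]) cube([26, 36, 656]);
translate([368, 1108, 0]) mirror([1, 0, 0]) rotate([0, atan2(144, 640), 0]) cube([26, 36, 656]);


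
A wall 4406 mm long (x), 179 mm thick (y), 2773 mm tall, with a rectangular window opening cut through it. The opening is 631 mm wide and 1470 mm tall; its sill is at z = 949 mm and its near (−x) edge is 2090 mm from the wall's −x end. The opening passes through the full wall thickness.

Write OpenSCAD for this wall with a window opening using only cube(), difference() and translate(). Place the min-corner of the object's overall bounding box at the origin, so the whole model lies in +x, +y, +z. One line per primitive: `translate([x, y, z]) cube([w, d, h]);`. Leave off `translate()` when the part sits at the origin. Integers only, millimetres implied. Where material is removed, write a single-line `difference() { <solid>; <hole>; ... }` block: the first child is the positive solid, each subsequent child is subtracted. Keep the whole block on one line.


difference() { cube([4406, 179, 2773]); translate([2090, 0, 949]) cube([631, 179, 1470]); }


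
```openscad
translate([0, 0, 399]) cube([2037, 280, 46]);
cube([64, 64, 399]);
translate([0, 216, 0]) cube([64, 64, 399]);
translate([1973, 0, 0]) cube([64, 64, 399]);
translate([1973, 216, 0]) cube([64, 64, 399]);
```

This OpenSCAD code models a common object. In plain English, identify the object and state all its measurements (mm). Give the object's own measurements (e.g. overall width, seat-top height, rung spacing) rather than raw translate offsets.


A bench: a 2037×280 mm seat slab, 46 mm thick, top at z = 445 mm, on four 64×64 mm square legs flush with the seat corners and standing on z = 0.


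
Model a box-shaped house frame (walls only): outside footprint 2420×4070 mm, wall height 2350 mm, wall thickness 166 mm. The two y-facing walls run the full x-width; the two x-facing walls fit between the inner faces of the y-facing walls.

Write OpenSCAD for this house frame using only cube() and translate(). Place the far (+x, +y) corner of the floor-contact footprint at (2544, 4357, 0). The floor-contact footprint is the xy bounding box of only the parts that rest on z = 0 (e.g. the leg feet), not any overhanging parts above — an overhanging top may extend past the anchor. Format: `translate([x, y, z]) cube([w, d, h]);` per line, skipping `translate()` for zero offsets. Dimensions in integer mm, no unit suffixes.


translate([124, 287, 0]) cube([2420, 166, 2350]);
translate([124, 4191, 0]) cube([2420, 166, 2350]);
translate([124, 453, 0]) cube([166, 3738, 2350]);
translate([2378, 453, 0]) cube([166, 3738, 2350]);
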